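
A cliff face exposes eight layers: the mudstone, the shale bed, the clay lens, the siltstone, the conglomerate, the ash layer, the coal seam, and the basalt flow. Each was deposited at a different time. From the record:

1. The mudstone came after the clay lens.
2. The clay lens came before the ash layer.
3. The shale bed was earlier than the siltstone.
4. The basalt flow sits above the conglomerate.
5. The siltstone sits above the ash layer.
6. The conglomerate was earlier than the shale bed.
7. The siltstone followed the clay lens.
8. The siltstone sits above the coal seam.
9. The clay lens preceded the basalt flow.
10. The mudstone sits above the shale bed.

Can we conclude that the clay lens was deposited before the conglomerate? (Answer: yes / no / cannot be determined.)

cannot be determined

No chain of stated constraints runs from the clay lens to the conglomerate, and none runs from the conglomerate to the clay lens either.
So the relative order of the clay lens and the conglomerate is not fixed by the given facts.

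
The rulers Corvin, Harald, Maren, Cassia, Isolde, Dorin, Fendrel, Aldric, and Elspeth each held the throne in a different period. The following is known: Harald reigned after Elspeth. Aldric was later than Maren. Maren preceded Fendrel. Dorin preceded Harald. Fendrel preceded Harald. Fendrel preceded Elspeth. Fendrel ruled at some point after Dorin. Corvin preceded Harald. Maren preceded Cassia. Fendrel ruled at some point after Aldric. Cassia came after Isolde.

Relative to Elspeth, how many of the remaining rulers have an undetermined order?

Forced before Elspeth: Aldric, Dorin, Fendrel, and Maren; forced after Elspeth: Harald.
That leaves Cassia, Corvin, and Isolde with no forced order relative to Elspeth — 3.

3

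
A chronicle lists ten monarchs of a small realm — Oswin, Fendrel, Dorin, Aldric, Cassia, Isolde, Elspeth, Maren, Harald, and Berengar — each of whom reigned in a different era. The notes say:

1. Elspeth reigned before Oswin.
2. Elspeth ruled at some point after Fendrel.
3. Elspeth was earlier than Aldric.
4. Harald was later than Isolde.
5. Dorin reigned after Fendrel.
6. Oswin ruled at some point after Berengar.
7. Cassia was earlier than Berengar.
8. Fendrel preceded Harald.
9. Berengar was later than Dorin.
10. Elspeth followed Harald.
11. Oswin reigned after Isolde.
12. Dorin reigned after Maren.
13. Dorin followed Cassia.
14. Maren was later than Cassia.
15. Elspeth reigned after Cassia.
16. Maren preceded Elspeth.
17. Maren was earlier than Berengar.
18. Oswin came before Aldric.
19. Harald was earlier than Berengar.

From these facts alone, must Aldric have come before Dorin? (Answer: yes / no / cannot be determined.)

Tracing the constraints gives Dorin → Berengar → Oswin → Aldric, so Dorin must come before Aldric.
That means Aldric cannot be before Dorin.

no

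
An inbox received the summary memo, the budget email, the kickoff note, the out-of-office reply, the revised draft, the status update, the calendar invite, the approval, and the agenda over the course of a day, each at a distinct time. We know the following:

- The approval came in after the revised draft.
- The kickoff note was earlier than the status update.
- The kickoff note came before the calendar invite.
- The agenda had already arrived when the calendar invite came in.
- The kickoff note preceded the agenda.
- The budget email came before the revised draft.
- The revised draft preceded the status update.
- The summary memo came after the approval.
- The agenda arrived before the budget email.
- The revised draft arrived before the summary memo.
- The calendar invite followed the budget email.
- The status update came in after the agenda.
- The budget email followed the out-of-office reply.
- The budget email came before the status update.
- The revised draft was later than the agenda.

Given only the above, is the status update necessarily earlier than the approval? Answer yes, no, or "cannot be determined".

No chain of stated constraints runs from the status update to the approval, and none runs from the approval to the status update either.
So the relative order of the status update and the approval is not fixed by the given facts.

cannot be determined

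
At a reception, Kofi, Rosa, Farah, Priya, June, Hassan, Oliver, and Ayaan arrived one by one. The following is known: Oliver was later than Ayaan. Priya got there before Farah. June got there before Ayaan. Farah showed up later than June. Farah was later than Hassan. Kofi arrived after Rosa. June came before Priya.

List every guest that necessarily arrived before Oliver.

Ayaan, June

Directly stated before Oliver: Ayaan.
June reaches Oliver via June → Ayaan → Oliver.
No chain forces Hassan (or any of the others) ahead of Oliver.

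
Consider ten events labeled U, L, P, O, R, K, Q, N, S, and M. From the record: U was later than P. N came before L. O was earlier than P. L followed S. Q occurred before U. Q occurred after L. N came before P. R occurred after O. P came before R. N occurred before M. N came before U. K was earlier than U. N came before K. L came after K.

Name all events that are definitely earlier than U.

K, L, N, O, P, Q, S

Directly stated before U: K, N, P, and Q.
L reaches U via L → Q → U.
O reaches U via O → P → U.
S reaches U via S → L → Q → U.
No chain forces R (or any of the others) ahead of U.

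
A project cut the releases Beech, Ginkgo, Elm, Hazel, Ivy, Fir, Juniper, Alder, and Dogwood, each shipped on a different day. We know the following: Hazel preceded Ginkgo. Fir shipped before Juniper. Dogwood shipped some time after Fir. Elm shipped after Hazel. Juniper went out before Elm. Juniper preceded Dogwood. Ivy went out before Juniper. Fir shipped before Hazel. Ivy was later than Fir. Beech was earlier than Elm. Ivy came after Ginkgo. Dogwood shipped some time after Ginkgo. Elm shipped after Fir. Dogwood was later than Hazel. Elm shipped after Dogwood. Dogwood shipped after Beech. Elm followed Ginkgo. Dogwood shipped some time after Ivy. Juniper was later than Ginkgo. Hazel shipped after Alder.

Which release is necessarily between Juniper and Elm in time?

Tracing the constraints gives Juniper → Dogwood → Elm, so Dogwood sits after Juniper and before Elm.
No other release is forced both after Juniper and before Elm.

Dogwood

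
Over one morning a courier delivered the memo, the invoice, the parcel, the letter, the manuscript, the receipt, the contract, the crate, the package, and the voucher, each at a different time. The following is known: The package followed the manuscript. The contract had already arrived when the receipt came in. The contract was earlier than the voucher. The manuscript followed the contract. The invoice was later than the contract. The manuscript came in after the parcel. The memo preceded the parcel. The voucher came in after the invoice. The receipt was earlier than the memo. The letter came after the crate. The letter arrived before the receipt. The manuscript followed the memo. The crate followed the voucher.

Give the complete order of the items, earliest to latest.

The constraints fix every adjacent pair, so only one ordering works:
the contract → the invoice → the voucher → the crate → the letter → the receipt → the memo → the parcel → the manuscript → the package.

the contract, the invoice, the voucher, the crate, the letter, the receipt, the memo, the parcel, the manuscript, the package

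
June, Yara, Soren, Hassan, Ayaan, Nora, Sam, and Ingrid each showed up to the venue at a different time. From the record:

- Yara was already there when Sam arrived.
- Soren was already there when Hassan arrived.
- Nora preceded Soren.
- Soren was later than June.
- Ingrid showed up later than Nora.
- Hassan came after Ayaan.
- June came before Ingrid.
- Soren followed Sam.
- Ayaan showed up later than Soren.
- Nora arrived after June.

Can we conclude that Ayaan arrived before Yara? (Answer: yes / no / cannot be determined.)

no

Tracing the constraints gives Yara → Sam → Soren → Ayaan, so Yara must come before Ayaan.
That means Ayaan cannot be before Yara.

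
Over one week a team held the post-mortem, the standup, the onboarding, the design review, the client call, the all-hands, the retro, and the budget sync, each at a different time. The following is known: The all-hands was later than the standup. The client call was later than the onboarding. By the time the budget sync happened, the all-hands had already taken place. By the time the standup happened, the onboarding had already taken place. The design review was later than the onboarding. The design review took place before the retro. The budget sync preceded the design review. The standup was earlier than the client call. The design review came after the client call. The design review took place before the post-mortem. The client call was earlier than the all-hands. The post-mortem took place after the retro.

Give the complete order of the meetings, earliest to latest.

the onboarding, the standup, the client call, the all-hands, the budget sync, the design review, the retro, the post-mortem

The constraints fix every adjacent pair, so only one ordering works:
the onboarding → the standup → the client call → the all-hands → the budget sync → the design review → the retro → the post-mortem.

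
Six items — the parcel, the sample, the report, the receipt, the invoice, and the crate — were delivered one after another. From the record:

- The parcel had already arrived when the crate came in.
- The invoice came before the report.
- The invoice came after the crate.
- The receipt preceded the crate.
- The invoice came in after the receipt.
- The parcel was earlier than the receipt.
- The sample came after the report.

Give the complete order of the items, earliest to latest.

The constraints fix every adjacent pair, so only one ordering works:
the parcel → the receipt → the crate → the invoice → the report → the sample.

the parcel, the receipt, the crate, the invoice, the report, the sample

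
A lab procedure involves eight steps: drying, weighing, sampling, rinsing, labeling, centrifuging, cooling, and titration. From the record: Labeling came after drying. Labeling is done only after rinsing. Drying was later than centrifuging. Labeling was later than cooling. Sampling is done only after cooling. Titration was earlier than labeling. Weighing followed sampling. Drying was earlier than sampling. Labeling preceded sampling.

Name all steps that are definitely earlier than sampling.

centrifuging, cooling, drying, labeling, rinsing, titration

Directly stated before sampling: cooling, drying, and labeling.
Centrifuging reaches sampling via centrifuging → drying → sampling.
Rinsing reaches sampling via rinsing → labeling → sampling.
Titration reaches sampling via titration → labeling → sampling.
No chain forces weighing ahead of sampling.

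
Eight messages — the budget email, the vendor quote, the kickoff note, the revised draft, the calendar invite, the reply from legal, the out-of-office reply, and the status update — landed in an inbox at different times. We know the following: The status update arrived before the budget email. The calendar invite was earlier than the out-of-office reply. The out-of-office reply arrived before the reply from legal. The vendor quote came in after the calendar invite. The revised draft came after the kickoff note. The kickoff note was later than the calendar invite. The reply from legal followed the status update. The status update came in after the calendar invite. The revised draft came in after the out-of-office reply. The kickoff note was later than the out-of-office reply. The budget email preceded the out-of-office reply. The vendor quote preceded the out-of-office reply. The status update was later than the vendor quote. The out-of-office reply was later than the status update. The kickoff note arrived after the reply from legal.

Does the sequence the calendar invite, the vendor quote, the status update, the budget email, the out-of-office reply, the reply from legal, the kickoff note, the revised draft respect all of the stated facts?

Check each stated constraint against the proposed order — e.g. the calendar invite is ahead of the out-of-office reply; the calendar invite is ahead of the kickoff note. Every pair is in the required order; nothing is violated.

yes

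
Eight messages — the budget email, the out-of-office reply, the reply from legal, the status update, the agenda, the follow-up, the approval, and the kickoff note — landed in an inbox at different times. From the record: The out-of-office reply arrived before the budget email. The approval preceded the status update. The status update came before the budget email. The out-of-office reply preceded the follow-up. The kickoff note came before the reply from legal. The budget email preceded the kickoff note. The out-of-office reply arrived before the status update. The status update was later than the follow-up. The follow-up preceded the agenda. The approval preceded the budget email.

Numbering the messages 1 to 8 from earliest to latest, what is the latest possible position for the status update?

The status update must come before the budget email, the kickoff note, and the reply from legal — 3 messages forced after it.
Everything else can be placed before the status update in some valid order, so the status update can sit as late as position 8 − 3 = 5.

5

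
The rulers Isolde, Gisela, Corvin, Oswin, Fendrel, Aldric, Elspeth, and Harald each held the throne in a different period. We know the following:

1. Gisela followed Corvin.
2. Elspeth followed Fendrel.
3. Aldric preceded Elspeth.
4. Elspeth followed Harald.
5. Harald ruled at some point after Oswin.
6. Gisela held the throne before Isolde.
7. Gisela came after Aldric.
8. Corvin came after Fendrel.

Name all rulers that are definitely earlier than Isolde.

Aldric, Corvin, Fendrel, Gisela

Directly stated before Isolde: Gisela.
Aldric reaches Isolde via Aldric → Gisela → Isolde.
Corvin reaches Isolde via Corvin → Gisela → Isolde.
Fendrel reaches Isolde via Fendrel → Corvin → Gisela → Isolde.
No chain forces Oswin (or any of the others) ahead of Isolde.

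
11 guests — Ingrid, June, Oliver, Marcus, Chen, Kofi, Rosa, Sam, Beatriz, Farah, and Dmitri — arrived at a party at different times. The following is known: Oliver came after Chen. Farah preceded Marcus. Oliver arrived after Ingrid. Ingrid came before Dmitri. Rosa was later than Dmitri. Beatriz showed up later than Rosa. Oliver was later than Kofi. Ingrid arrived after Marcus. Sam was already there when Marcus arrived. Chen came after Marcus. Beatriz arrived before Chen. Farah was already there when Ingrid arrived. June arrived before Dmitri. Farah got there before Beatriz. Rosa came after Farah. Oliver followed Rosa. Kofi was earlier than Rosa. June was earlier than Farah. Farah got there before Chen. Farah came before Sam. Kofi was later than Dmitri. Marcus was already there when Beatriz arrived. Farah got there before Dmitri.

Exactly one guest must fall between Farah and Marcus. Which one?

Tracing the constraints gives Farah → Sam → Marcus, so Sam sits after Farah and before Marcus.
No other guest is forced both after Farah and before Marcus.

Sam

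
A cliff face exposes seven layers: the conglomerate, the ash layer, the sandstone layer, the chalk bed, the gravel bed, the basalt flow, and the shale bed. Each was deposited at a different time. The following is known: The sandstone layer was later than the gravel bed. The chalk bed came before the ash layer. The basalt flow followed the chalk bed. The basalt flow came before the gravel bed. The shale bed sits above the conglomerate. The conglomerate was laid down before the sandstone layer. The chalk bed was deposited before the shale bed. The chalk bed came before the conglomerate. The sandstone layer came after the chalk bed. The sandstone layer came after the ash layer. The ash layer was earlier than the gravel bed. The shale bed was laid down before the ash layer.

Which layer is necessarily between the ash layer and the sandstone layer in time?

the gravel bed

Tracing the constraints gives the ash layer → the gravel bed → the sandstone layer, so the gravel bed sits after the ash layer and before the sandstone layer.
No other layer is forced both after the ash layer and before the sandstone layer.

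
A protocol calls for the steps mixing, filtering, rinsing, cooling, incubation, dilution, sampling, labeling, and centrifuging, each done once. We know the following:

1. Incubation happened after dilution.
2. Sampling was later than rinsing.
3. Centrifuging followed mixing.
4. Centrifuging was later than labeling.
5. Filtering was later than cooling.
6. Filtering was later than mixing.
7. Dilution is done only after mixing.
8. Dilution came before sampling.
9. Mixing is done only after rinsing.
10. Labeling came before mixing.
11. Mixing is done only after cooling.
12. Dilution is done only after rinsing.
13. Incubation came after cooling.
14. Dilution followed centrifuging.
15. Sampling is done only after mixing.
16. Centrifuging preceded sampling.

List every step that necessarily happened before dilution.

Directly stated before dilution: centrifuging, mixing, and rinsing.
Cooling reaches dilution via cooling → mixing → dilution.
Labeling reaches dilution via labeling → mixing → dilution.

centrifuging, cooling, labeling, mixing, rinsing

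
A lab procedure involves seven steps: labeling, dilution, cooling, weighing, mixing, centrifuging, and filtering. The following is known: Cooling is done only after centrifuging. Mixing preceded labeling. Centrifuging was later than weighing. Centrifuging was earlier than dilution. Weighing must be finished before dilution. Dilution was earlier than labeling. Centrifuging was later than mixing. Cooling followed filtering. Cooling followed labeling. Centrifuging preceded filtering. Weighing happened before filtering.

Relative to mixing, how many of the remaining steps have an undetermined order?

1

Forced after mixing: centrifuging, cooling, dilution, filtering, and labeling.
That leaves weighing with no forced order relative to mixing — 1.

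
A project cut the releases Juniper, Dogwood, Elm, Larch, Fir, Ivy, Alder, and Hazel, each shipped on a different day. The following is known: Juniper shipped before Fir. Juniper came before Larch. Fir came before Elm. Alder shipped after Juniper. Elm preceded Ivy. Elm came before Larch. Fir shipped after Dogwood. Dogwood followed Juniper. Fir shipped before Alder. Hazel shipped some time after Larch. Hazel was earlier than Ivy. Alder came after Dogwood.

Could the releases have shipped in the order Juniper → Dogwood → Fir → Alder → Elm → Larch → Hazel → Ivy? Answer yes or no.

Check each stated constraint against the proposed order — e.g. Juniper is ahead of Alder; Juniper is ahead of Larch. Every pair is in the required order; nothing is violated.

yes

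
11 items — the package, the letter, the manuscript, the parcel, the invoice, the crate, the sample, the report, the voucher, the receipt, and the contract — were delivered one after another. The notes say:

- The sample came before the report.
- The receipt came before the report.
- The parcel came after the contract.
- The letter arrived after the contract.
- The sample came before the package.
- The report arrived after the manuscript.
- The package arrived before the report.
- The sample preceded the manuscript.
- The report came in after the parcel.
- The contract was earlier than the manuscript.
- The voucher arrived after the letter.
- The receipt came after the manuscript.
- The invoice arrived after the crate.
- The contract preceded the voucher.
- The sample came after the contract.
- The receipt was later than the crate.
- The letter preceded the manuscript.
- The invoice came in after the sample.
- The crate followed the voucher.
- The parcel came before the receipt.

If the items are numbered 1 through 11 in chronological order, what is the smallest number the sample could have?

2

The contract must come before the sample — 1 forced predecessor.
Nothing else is forced ahead of the sample, so its earliest slot is position 1 + 1 = 2.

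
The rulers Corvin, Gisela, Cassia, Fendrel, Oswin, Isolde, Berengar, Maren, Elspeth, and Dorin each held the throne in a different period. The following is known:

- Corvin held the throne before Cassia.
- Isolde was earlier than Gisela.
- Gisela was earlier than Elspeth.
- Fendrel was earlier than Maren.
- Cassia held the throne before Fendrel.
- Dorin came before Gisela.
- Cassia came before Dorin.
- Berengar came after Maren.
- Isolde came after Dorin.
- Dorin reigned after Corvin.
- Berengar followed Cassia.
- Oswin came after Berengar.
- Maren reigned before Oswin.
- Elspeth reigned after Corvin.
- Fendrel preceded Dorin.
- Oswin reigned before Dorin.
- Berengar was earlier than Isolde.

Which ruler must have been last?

Elspeth

Every other ruler has a chain of constraints placing them before Elspeth, so Elspeth is last.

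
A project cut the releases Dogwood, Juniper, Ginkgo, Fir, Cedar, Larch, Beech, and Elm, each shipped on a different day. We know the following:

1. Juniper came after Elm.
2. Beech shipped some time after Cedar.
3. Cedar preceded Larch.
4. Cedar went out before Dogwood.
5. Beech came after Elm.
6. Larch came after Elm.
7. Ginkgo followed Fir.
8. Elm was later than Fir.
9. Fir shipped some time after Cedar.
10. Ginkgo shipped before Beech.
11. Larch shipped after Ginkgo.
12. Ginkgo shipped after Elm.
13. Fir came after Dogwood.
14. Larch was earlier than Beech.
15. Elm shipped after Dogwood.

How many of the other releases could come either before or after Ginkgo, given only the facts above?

1

Forced before Ginkgo: Cedar, Dogwood, Elm, and Fir; forced after Ginkgo: Beech and Larch.
That leaves Juniper with no forced order relative to Ginkgo — 1.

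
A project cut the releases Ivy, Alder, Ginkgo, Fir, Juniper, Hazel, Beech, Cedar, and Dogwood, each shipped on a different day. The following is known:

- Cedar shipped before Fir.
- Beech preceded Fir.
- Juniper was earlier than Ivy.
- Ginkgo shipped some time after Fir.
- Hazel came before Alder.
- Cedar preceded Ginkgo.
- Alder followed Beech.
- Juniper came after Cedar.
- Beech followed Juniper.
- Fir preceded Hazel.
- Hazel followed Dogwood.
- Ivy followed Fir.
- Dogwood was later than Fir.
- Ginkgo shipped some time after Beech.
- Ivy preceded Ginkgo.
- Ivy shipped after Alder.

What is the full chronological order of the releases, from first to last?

The constraints fix every adjacent pair, so only one ordering works:
Cedar → Juniper → Beech → Fir → Dogwood → Hazel → Alder → Ivy → Ginkgo.

Cedar, Juniper, Beech, Fir, Dogwood, Hazel, Alder, Ivy, Ginkgo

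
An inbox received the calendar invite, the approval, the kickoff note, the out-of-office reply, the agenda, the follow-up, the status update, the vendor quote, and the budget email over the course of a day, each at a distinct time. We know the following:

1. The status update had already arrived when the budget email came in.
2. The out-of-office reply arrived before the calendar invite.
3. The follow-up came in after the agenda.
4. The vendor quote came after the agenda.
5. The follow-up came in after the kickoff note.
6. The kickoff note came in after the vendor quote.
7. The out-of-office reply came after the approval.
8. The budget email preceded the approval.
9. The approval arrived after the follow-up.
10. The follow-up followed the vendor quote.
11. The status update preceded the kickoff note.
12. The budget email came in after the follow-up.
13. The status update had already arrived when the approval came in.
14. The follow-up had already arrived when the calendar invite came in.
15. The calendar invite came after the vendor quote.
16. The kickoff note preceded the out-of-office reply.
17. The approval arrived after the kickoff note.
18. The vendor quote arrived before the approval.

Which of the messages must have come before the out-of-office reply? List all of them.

the agenda, the approval, the budget email, the follow-up, the kickoff note, the status update, the vendor quote

Directly stated before the out-of-office reply: the approval and the kickoff note.
The agenda reaches the out-of-office reply via the agenda → the vendor quote → the kickoff note → the out-of-office reply.
The budget email reaches the out-of-office reply via the budget email → the approval → the out-of-office reply.
The follow-up reaches the out-of-office reply via the follow-up → the approval → the out-of-office reply.
Likewise the status update and the vendor quote each reach the out-of-office reply by chaining the stated constraints.
No chain forces the calendar invite ahead of the out-of-office reply.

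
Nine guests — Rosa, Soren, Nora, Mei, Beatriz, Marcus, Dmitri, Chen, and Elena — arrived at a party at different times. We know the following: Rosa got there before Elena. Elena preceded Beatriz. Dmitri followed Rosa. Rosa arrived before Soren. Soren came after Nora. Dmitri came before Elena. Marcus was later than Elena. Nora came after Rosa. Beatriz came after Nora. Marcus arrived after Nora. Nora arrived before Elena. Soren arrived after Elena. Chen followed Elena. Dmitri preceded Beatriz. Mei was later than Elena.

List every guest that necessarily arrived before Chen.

Dmitri, Elena, Nora, Rosa

Directly stated before Chen: Elena.
Dmitri reaches Chen via Dmitri → Elena → Chen.
Nora reaches Chen via Nora → Elena → Chen.
Rosa reaches Chen via Rosa → Elena → Chen.
No chain forces Soren (or any of the others) ahead of Chen.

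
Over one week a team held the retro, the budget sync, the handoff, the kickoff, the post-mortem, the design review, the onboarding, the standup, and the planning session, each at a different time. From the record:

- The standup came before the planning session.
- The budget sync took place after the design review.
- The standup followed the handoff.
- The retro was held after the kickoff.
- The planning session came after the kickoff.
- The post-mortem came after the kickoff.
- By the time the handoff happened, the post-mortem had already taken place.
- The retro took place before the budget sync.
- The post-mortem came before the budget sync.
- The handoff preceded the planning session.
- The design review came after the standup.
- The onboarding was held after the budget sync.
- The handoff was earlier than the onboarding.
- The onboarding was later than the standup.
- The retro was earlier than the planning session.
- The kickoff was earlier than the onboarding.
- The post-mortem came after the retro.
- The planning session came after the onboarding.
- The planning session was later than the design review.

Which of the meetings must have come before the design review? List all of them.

Directly stated before the design review: the standup.
The handoff reaches the design review via the handoff → the standup → the design review.
The kickoff reaches the design review via the kickoff → the post-mortem → the handoff → the standup → the design review.
The post-mortem reaches the design review via the post-mortem → the handoff → the standup → the design review.
Likewise the retro reaches the design review by chaining the stated constraints.

the handoff, the kickoff, the post-mortem, the retro, the standup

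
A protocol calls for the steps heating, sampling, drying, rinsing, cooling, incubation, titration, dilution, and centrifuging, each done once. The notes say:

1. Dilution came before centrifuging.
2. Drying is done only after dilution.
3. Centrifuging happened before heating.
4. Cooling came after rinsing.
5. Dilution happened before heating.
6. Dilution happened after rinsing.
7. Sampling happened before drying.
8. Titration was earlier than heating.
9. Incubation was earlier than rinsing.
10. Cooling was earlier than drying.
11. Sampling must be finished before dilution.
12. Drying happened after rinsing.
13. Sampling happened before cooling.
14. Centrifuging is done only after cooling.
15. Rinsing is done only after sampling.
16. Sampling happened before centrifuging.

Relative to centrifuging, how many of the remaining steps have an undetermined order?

Forced before centrifuging: cooling, dilution, incubation, rinsing, and sampling; forced after centrifuging: heating.
That leaves drying and titration with no forced order relative to centrifuging — 2.

2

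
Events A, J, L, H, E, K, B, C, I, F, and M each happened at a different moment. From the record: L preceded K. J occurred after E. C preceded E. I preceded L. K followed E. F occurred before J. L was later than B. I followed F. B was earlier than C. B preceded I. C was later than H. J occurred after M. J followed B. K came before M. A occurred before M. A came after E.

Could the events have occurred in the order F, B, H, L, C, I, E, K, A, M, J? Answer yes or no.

The constraints require I before L, but in the proposed sequence L appears ahead of I. That one violation is enough.

no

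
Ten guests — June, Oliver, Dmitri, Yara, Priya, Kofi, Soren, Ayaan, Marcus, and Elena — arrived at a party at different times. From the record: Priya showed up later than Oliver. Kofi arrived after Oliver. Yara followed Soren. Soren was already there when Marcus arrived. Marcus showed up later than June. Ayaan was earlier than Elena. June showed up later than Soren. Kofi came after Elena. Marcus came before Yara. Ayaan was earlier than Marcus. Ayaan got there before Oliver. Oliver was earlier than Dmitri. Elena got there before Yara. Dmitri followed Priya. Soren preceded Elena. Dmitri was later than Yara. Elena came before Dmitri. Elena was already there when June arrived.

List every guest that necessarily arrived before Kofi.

Directly stated before Kofi: Elena and Oliver.
Ayaan reaches Kofi via Ayaan → Oliver → Kofi.
Soren reaches Kofi via Soren → Elena → Kofi.
No chain forces June (or any of the others) ahead of Kofi.

Ayaan, Elena, Oliver, Soren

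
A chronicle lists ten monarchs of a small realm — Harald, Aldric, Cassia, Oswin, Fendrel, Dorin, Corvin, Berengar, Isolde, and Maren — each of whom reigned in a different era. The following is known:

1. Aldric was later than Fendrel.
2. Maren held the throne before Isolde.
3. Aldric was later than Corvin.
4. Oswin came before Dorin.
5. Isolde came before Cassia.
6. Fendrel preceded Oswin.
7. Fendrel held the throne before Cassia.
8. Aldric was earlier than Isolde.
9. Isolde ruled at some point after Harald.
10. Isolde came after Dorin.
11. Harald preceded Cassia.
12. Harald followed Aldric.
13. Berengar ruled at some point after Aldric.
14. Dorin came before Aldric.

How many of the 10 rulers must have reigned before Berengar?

Directly stated before Berengar: Aldric.
Corvin reaches Berengar via Corvin → Aldric → Berengar.
Dorin reaches Berengar via Dorin → Aldric → Berengar.
Fendrel reaches Berengar via Fendrel → Aldric → Berengar.
Likewise Oswin reaches Berengar by chaining the stated constraints.
No chain forces Cassia (or any of the others) ahead of Berengar.
That's Aldric, Corvin, Dorin, Fendrel, and Oswin — 5 in all.

5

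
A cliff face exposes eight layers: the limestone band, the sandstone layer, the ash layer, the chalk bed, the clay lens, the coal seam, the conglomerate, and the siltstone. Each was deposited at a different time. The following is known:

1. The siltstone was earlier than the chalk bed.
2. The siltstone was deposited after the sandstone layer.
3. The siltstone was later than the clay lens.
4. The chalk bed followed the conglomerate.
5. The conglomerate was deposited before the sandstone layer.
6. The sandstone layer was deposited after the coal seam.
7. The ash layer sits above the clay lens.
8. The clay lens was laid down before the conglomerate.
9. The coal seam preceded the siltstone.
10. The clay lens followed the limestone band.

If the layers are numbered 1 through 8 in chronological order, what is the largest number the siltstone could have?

7

The siltstone must come before the chalk bed — 1 layer forced after it.
Everything else can be placed before the siltstone in some valid order, so the siltstone can sit as late as position 8 − 1 = 7.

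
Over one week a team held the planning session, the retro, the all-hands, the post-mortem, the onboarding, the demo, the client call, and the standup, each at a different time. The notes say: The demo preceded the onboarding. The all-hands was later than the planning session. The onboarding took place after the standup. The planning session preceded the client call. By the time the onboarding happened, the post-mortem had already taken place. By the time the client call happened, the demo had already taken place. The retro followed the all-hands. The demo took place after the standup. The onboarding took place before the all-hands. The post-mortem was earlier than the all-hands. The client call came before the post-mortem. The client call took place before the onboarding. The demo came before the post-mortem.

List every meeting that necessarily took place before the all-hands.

Directly stated before the all-hands: the onboarding, the planning session, and the post-mortem.
The client call reaches the all-hands via the client call → the onboarding → the all-hands.
The demo reaches the all-hands via the demo → the post-mortem → the all-hands.
The standup reaches the all-hands via the standup → the onboarding → the all-hands.

the client call, the demo, the onboarding, the planning session, the post-mortem, the standup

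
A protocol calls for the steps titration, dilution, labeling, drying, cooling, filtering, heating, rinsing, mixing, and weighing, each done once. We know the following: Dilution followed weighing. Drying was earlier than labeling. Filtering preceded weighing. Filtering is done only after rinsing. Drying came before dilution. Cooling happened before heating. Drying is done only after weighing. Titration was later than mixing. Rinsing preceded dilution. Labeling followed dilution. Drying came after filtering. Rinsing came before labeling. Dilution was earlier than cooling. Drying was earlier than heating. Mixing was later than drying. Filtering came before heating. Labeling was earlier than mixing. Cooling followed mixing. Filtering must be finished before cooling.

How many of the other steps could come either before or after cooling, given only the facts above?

1

Forced before cooling: dilution, drying, filtering, labeling, mixing, rinsing, and weighing; forced after cooling: heating.
That leaves titration with no forced order relative to cooling — 1.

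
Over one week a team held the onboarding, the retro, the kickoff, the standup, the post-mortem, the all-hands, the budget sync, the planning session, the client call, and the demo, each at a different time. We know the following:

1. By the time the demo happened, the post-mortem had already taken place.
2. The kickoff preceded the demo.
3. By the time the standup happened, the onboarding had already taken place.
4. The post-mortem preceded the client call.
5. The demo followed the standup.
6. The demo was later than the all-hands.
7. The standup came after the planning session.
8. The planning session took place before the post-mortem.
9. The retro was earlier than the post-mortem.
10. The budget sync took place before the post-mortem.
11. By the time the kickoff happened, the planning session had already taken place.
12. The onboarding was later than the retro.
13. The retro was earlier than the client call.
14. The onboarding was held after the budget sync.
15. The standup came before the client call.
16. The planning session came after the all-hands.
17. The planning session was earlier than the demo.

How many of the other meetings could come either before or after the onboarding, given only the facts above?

Forced before the onboarding: the budget sync and the retro; forced after the onboarding: the client call, the demo, and the standup.
That leaves the all-hands, the kickoff, the planning session, and the post-mortem with no forced order relative to the onboarding — 4.

4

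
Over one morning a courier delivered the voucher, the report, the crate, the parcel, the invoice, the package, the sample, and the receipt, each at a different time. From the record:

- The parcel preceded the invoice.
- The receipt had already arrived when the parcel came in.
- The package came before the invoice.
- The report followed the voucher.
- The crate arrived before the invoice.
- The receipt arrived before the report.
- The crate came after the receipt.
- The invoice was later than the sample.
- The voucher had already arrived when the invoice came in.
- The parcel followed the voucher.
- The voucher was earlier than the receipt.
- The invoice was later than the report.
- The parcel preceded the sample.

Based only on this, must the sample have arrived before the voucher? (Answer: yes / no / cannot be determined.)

Tracing the constraints gives the voucher → the parcel → the sample, so the voucher must come before the sample.
That means the sample cannot be before the voucher.

no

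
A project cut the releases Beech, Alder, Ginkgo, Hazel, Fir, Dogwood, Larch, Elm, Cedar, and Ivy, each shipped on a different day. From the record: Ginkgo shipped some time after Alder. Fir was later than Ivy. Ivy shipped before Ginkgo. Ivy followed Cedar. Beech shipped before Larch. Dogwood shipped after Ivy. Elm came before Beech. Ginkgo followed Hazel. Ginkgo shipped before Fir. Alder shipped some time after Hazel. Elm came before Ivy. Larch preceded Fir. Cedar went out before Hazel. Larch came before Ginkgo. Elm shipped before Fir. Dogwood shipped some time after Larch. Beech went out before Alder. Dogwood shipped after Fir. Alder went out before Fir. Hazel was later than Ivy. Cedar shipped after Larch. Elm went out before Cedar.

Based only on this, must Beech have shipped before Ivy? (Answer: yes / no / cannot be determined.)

yes

Chain the constraints: Beech → Larch → Cedar → Ivy. Each link is directly stated, so Beech comes before Ivy.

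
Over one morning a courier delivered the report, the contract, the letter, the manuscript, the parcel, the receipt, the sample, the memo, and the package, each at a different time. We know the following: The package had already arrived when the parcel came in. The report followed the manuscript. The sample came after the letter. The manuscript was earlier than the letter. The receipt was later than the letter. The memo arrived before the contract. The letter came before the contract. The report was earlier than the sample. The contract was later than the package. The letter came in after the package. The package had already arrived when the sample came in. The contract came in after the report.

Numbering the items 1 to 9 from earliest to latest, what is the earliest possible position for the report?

2

The manuscript must come before the report — 1 forced predecessor.
Nothing else is forced ahead of the report, so its earliest slot is position 1 + 1 = 2.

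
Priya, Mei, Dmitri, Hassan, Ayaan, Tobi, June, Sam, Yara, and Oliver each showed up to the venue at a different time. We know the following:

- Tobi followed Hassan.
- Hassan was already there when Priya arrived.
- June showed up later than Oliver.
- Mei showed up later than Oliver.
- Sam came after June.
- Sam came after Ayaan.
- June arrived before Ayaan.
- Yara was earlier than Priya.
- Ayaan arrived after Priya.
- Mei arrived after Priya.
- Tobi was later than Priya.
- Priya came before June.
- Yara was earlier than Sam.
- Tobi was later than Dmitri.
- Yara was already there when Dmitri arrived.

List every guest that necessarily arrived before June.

Hassan, Oliver, Priya, Yara

Directly stated before June: Oliver and Priya.
Hassan reaches June via Hassan → Priya → June.
Yara reaches June via Yara → Priya → June.
No chain forces Ayaan (or any of the others) ahead of June.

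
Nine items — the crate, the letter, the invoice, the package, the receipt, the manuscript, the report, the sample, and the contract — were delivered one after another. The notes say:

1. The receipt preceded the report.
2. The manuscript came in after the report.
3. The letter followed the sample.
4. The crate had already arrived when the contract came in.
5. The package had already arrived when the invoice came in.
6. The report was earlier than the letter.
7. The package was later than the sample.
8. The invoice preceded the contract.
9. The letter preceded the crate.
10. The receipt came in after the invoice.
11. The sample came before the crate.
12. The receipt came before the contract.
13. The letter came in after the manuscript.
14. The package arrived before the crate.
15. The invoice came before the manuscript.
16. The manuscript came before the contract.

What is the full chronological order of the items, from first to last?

the sample, the package, the invoice, the receipt, the report, the manuscript, the letter, the crate, the contract

The constraints fix every adjacent pair, so only one ordering works:
the sample → the package → the invoice → the receipt → the report → the manuscript → the letter → the crate → the contract.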